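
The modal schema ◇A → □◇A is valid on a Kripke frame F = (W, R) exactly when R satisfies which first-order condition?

the Euclidean property

Suppose ◇A→□◇A is valid. Take Rxy, Rxz and set V(A)={y}. Then ◇A at x, so □◇A at x, so ◇A at z, so some w with Rzw has A; w=y, i.e. Rzy. By symmetry of the argument, Ryz.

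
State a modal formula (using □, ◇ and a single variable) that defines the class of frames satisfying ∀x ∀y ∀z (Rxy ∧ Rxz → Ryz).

This is the Euclidean property; the standard corresponding axiom is 5: ◇ψ → □◇ψ.
Suppose ◇ψ→□◇ψ is valid. Take Rxy, Rxz and set V(ψ)={y}. Then ◇ψ at x, so □◇ψ at x, so ◇ψ at z, so some w with Rzw has ψ; w=y, i.e. Rzy. By symmetry of the argument, Ryz.

◇ψ → □◇ψ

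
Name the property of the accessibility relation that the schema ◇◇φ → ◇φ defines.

Replacing φ by ¬φ and contraposing gives the equivalent schema □φ → □□φ.
Suppose □φ→□□φ is valid. Take Rxy, Ryz and set V(φ)={w : Rxw}. Then □φ at x, so □□φ at x, so □φ at y, so φ at z, i.e. Rxz.
The converse is a direct semantic check.
Frame condition: ∀x ∀y ∀z (Rxy ∧ Ryz → Rxz).

Transitivity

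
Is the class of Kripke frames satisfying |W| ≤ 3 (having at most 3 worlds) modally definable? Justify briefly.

Not modally definable

Any modally definable frame class is closed under disjoint unions.
Any modal formula valid on each of 4 disjoint one-world frames is valid on their disjoint union (validity is preserved under disjoint unions). Each one-world frame has |W|=1≤3, but the union has |W|=4.
So no modal formula (or set of formulas) defines exactly the |W|≤3 frames.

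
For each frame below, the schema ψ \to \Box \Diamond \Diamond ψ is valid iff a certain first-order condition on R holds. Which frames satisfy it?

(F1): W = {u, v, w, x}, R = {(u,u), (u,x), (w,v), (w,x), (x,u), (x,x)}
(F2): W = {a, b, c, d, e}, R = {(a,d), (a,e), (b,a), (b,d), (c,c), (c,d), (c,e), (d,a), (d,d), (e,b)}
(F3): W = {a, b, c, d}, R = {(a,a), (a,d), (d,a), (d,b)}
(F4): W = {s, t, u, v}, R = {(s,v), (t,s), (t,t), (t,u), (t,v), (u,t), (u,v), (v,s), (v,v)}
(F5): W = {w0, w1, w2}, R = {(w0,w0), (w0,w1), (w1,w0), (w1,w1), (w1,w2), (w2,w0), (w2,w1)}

This is the axiom for a generalized confluence (Geach) condition; its first-order frame correspondent is \forall x \forall z (xRz \to \exists w (x = w \wedge z R^2 w)).
(F1): fails — wRv but no t with w=t and vR²t.
(F2): fails — bRd but no w with b=w and dR²w.
(F3): fails — dRb but no w with d=w and bR²w.
(F4): fails — tRs but no w with t=w and sR²w.
(F5): satisfies the condition.
Valid on: (F5).

(F5)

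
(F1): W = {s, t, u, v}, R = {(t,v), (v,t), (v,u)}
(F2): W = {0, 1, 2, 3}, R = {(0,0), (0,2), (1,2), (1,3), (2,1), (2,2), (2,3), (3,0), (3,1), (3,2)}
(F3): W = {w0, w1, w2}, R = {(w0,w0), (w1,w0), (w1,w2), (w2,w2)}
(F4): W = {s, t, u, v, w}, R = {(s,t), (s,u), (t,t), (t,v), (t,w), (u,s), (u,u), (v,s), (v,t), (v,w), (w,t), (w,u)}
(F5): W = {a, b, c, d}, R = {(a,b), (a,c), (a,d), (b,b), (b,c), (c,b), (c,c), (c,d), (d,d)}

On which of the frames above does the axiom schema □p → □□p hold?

(F3)

The schema corresponds to transitivity: ∀x ∀y ∀z (Rxy ∧ Ryz → Rxz).
(F1): fails — Rvt and Rtv but not Rvv.
(F2): fails — R32 and R23 but not R33.
(F3): ✓.
(F4): fails — Rwt and Rtv but not Rwv.
(F5): fails — Rbc and Rcd but not Rbd.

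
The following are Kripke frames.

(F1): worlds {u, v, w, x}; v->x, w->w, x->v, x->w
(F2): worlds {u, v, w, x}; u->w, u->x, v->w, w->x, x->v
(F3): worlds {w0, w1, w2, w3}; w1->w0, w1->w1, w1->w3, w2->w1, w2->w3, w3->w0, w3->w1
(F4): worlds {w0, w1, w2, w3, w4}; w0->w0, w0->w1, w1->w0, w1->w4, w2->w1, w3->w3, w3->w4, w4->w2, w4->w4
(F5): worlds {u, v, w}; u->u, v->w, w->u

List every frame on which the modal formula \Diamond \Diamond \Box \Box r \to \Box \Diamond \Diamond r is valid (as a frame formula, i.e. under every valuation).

(F1), (F4), (F5)

This is the axiom for a generalized confluence (Geach) condition; its first-order frame correspondent is \forall x \forall y \forall z ((x R^2 y \wedge xRz) \to \exists w (y R^2 w \wedge z R^2 w)).
(F1): holds.
(F2): fails — uR²v, uRw but no t with vR²t and wR²t.
(F3): fails — w1R²w0, w1Rw0 but no w with w0R²w and w0R²w.
(F4): holds.
(F5): holds.
Valid on: (F1), (F4), (F5).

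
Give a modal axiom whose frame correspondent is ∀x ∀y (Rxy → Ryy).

The condition is shift-reflexivity. The T□ schema □(□p → p) defines it.

□(□p → p)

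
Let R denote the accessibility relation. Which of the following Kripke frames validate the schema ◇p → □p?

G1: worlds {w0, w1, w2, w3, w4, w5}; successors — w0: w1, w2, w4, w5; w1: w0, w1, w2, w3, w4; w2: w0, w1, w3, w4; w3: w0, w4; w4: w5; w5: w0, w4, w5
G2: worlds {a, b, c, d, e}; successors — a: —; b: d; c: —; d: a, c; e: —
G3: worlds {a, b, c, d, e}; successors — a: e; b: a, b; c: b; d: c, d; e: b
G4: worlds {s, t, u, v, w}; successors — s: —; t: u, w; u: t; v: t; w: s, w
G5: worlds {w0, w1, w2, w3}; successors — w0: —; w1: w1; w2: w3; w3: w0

The schema corresponds to partial functionality: ∀x ∀y ∀z (Rxy ∧ Rxz → y = z).
G1: fails — w0 sees both w1 and w2.
G2: fails — d sees both a and c.
G3: fails — b sees both a and b.
G4: fails — t sees both u and w.
G5: satisfies the condition.
Valid on: G5.

G5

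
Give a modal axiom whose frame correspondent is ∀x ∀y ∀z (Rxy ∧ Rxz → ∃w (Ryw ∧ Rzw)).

This is convergence; the standard corresponding axiom is .2: ◇□s → □◇s.

◇□s → □◇s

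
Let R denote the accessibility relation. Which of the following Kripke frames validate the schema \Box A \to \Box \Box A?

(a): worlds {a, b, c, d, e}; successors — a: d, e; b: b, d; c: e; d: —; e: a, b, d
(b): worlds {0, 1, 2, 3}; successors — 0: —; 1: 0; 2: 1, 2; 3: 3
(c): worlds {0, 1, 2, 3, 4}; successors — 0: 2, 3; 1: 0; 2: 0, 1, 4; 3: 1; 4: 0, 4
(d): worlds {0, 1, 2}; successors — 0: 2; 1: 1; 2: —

(d)

The schema corresponds to transitivity: \forall x \forall y \forall z (Rxy \wedge Ryz \to Rxz).
(a): fails — Rea and Rae but not Ree.
(b): fails — R21 and R10 but not R20.
(c): fails — R10 and R02 but not R12.
(d): condition met.
Valid on: (d).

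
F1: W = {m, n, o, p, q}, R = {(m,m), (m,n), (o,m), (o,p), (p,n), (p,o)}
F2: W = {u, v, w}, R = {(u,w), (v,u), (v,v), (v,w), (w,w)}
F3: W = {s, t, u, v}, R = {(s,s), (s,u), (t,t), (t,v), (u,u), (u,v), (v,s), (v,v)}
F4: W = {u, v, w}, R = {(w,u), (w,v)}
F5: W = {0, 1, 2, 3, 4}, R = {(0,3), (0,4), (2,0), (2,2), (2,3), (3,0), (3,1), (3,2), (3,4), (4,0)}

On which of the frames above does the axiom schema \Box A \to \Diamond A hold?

F2, F3

The schema corresponds to seriality: \forall x \exists y Rxy.
F1: fails — world n has no successor.
F2: ✓.
F3: ✓.
F4: fails — world u has no successor.
F5: fails — world 1 has no successor.
Valid on: F2, F3.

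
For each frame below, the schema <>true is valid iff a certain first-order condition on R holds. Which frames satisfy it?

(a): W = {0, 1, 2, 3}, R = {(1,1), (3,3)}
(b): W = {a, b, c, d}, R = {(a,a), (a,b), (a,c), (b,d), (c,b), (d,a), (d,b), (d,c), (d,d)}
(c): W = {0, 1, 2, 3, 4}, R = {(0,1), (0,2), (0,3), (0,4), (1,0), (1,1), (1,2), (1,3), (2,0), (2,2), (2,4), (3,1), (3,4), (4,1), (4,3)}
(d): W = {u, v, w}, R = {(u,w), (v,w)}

This is the axiom for seriality; its first-order frame correspondent is forall x exists y Rxy.
(a): fails — world 0 has no successor.
(b): condition met.
(c): condition met.
(d): fails — world w has no successor.

(b), (c)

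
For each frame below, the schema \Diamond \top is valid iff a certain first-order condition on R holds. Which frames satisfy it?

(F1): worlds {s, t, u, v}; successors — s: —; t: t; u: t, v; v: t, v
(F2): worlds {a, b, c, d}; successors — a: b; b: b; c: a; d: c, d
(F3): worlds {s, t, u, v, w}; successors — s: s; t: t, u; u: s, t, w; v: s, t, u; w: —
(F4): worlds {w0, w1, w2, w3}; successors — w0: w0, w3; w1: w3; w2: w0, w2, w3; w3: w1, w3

Frame correspondent (Sahlqvist): \forall x \exists y Rxy — i.e. seriality.
(F1): fails — world s has no successor.
(F2): holds.
(F3): fails — world w has no successor.
(F4): holds.
Valid on: (F2), (F4).

(F2), (F4)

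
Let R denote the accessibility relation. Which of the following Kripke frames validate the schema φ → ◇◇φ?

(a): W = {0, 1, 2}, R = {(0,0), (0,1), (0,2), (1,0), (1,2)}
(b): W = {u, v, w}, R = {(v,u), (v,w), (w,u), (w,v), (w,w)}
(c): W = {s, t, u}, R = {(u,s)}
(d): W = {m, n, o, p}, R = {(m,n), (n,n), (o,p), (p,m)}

Frame correspondent (Sahlqvist): ∀x ∃w (x = w ∧ xR²w) — i.e. a generalized confluence (Geach) condition.
(a): fails — at 2 but no w with 2=w and 2R²w.
(b): fails — at u but no t with u=t and uR²t.
(c): fails — at s but no w with s=w and sR²w.
(d): fails — at m but no w with m=w and mR²w.

none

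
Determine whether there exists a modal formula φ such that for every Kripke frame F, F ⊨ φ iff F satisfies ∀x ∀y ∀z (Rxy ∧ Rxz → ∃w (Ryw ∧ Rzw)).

Yes, by ◇□p → □◇p

Yes: it is convergence, defined by the .2 schema ◇□p → □◇p.
Suppose ◇□p→□◇p is valid. Take Rxy, Rxz and set V(p)={w : Ryw}. Then □p at y so ◇□p at x, so □◇p at x, so ◇p at z, giving w with Rzw and Ryw.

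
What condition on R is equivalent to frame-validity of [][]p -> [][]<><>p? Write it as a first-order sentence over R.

This is a Sahlqvist (Geach-type) schema ◇^0□^2p → □^2◇^2p.
Minimal-valuation argument: fix x; take any y with xR^0y and any z with xR^2z. Set V(p) to the set of worlds R-reachable from y in exactly 2 steps. Then □^2p holds at y, so the antecedent holds at x; validity forces ◇^2p at z, giving a w with zR^2w and yR^2w.
First-order correspondent: forall x forall z (x R^2 z -> exists w (x R^2 w & z R^2 w)).

forall x forall z (x R^2 z -> exists w (x R^2 w & z R^2 w))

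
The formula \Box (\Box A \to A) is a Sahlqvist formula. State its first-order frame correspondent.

Suppose □(□A→A) is valid. Take Rxy and set V(A)={w : Ryw}. Then at y, □A holds; since □(□A→A) at x, □A→A at y, so A at y, i.e. Ryy.
Conversely, on a frame with shift-reflexivity the schema holds at every world under every valuation.
Frame condition: \forall x \forall y (Rxy \to Ryy).

shift-reflexivity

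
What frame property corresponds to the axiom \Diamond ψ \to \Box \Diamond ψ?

the Euclidean property

Suppose ◇ψ→□◇ψ is valid. Take Rxy, Rxz and set V(ψ)={y}. Then ◇ψ at x, so □◇ψ at x, so ◇ψ at z, so some w with Rzw has ψ; w=y, i.e. Rzy. By symmetry of the argument, Ryz.
The converse is a direct semantic check.
So the correspondent is the Euclidean property.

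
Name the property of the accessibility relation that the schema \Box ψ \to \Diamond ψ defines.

Suppose □ψ→◇ψ is valid. At any x set V(ψ)=W. Then □ψ at x, so ◇ψ at x, so x has a successor.

seriality: \forall x \exists y Rxy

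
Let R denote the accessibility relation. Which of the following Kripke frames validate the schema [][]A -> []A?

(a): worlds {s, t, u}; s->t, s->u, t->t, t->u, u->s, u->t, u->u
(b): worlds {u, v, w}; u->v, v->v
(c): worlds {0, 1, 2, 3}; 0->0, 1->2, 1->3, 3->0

(a), (b)

This is the axiom for density; its first-order frame correspondent is forall x forall y (Rxy -> exists z (Rxz & Rzy)).
(a): condition met.
(b): condition met.
(c): fails — R12 but no z with R1z and Rz2.
Valid on: (a), (b).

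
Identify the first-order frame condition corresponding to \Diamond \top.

Seriality

This schema is equivalent to the D axiom □p → ◇p.
It corresponds to seriality: \forall x \exists y Rxy.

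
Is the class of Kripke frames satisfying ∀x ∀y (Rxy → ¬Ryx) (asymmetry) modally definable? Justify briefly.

Any modally definable frame class is closed under surjective bounded morphisms.
The 4-cycle (worlds w0,w1,w2,w3 with w0→w1→w2→w3→w0) is asymmetric. Mapping every world to a single reflexive point • is a surjective bounded morphism, and the reflexive point is not asymmetric (R•• but asymmetry requires ¬R••).
So the class is not modally definable.

No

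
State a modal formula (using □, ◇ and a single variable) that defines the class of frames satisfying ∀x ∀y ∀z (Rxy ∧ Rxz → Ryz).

The condition is the Euclidean property. The 5 schema ◇q → □◇q defines it.
Suppose ◇q→□◇q is valid. Take Rxy, Rxz and set V(q)={y}. Then ◇q at x, so □◇q at x, so ◇q at z, so some w with Rzw has q; w=y, i.e. Rzy. By symmetry of the argument, Ryz.

◇q → □◇q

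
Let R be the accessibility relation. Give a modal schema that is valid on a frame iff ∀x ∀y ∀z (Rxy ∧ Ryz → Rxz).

□q → □□q

The condition is transitivity. The 4 schema □q → □□q defines it.
Suppose □q→□□q is valid. Take Rxy, Ryz and set V(q)={w : Rxw}. Then □q at x, so □□q at x, so □q at y, so q at z, i.e. Rxz.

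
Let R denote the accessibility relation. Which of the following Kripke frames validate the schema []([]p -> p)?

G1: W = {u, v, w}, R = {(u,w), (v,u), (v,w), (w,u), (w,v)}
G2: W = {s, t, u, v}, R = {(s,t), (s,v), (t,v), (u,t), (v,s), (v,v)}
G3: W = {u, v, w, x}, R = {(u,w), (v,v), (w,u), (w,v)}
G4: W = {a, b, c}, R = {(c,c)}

G4

This is the axiom for shift-reflexivity; its first-order frame correspondent is forall x forall y (Rxy -> Ryy).
G1: fails — Ruw but not Rww.
G2: fails — Rut but not Rtt.
G3: fails — Rwu but not Ruu.
G4: condition met.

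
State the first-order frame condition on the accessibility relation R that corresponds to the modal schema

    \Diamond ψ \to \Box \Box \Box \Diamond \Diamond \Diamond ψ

\forall x \forall y \forall z ((xRy \wedge x R^3 z) \to \exists w (y = w \wedge z R^3 w))

This is a Sahlqvist (Geach-type) schema ◇^1□^0ψ → □^3◇^3ψ.
Minimal-valuation argument: fix x; take any y with xR^1y and any z with xR^3z. Set V(ψ) to the set of worlds R-reachable from y in exactly 0 steps. Then □^0ψ holds at y, so the antecedent holds at x; validity forces ◇^3ψ at z, giving a w with zR^3w and yR^0w.
First-order correspondent: \forall x \forall y \forall z ((xRy \wedge x R^3 z) \to \exists w (y = w \wedge z R^3 w)).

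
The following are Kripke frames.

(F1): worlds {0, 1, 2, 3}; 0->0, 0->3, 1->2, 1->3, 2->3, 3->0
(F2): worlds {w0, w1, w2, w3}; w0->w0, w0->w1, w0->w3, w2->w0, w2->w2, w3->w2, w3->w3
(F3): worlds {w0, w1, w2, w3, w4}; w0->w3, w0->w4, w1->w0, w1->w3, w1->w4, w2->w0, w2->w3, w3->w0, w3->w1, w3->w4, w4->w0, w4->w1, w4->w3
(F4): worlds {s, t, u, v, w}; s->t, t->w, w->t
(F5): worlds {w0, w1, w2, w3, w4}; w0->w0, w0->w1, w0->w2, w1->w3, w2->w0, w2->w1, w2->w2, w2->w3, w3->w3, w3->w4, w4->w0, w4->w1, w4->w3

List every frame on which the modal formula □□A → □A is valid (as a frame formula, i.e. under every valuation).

(F2), (F3), (F5)

Frame correspondent (Sahlqvist): ∀x ∀y (Rxy → ∃z (Rxz ∧ Rzy)) — i.e. density.
(F1): fails — R12 but no z with R1z and Rz2.
(F2): satisfies the condition.
(F3): satisfies the condition.
(F4): fails — Rtw but no z with Rtz and Rzw.
(F5): satisfies the condition.
Valid on: (F2), (F3), (F5).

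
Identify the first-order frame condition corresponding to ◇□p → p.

symmetry

This is frame-equivalent to p → □◇p (substitute ¬p for p and contrapose).
Suppose p→□◇p is valid. Take Rxy and set V(p)={x}. Then p at x, so □◇p at x, so ◇p at y, so some z with Ryz has p; z=x, i.e. Ryx.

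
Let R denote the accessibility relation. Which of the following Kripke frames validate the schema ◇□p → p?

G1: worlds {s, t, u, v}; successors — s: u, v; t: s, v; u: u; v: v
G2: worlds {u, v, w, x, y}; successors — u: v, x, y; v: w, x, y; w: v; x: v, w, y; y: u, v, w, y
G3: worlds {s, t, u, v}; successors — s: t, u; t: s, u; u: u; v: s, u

This is the axiom for symmetry; its first-order frame correspondent is ∀x ∀y (Rxy → Ryx).
G1: fails — Rtv but not Rvt.
G2: fails — Ruv but not Rvu.
G3: fails — Rvu but not Ruv.
Valid on no frame.

none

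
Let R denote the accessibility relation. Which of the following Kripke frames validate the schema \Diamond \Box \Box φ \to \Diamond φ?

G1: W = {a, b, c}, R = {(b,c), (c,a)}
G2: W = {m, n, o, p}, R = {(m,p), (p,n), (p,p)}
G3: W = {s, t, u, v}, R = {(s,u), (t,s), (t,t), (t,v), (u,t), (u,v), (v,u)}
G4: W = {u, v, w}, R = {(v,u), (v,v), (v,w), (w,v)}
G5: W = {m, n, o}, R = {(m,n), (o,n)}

Frame correspondent (Sahlqvist): \forall x \forall y (xRy \to \exists w (y R^2 w \wedge xRw)) — i.e. a generalized confluence (Geach) condition.
G1: fails — bRc but no w with cR²w and bRw.
G2: fails — pRn but no w with nR²w and pRw.
G3: holds.
G4: fails — vRu but no t with uR²t and vRt.
G5: fails — mRn but no w with nR²w and mRw.
Valid on: G3.

G3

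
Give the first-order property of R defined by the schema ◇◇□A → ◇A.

This is a Sahlqvist (Geach-type) schema ◇^2□^1A → □^0◇^1A.
Minimal-valuation argument: fix x; take any y with xR^2y and any z with xR^0z. Set V(A) to the set of worlds R-reachable from y in exactly 1 step. Then □^1A holds at y, so the antecedent holds at x; validity forces ◇^1A at z, giving a w with zR^1w and yR^1w.
First-order correspondent: ∀x ∀y (xR²y → ∃w (yRw ∧ xRw)).

∀x ∀y (xR²y → ∃w (yRw ∧ xRw))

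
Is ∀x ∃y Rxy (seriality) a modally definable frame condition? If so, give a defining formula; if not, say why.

This is a Sahlqvist condition; the D axiom □q → ◇q defines it.
Suppose □q→◇q is valid. At any x set V(q)=W. Then □q at x, so ◇q at x, so x has a successor.

Yes — defined by □q → ◇q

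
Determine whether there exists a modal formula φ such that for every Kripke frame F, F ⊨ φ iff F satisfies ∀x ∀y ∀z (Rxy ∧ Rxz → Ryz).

Yes: it is the Euclidean property, defined by the 5 schema ◇q → □◇q.
Suppose ◇q→□◇q is valid. Take Rxy, Rxz and set V(q)={y}. Then ◇q at x, so □◇q at x, so ◇q at z, so some w with Rzw has q; w=y, i.e. Rzy. By symmetry of the argument, Ryz.

Definable; ◇q → □◇q defines it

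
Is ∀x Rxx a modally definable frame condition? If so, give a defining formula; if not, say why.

Yes: it is reflexivity, defined by the T schema □q → q.
Suppose □q→q is valid. At any x set V(q)={w : Rxw}. Then □q holds at x, so q holds at x, i.e. Rxx.

Yes, by □q → q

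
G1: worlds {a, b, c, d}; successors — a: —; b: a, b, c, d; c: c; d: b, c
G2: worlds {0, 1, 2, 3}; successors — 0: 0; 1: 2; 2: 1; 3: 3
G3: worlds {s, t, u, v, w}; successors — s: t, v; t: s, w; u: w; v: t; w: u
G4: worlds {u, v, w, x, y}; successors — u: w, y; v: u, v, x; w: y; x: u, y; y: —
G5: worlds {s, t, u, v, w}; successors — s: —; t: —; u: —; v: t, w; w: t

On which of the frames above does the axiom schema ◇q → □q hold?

G2

This is the axiom for partial functionality; its first-order frame correspondent is ∀x ∀y ∀z (Rxy ∧ Rxz → y = z).
G1: fails — b sees both a and b.
G2: ✓.
G3: fails — s sees both t and v.
G4: fails — u sees both w and y.
G5: fails — v sees both t and w.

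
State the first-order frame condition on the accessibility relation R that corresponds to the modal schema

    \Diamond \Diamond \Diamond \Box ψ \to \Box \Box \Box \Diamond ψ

\forall x \forall y \forall z ((x R^3 y \wedge x R^3 z) \to \exists w (yRw \wedge zRw))

This is a Sahlqvist (Geach-type) schema ◇^3□^1ψ → □^3◇^1ψ.
Minimal-valuation argument: fix x; take any y with xR^3y and any z with xR^3z. Set V(ψ) to the set of worlds R-reachable from y in exactly 1 step. Then □^1ψ holds at y, so the antecedent holds at x; validity forces ◇^1ψ at z, giving a w with zR^1w and yR^1w.
First-order correspondent: \forall x \forall y \forall z ((x R^3 y \wedge x R^3 z) \to \exists w (yRw \wedge zRw)).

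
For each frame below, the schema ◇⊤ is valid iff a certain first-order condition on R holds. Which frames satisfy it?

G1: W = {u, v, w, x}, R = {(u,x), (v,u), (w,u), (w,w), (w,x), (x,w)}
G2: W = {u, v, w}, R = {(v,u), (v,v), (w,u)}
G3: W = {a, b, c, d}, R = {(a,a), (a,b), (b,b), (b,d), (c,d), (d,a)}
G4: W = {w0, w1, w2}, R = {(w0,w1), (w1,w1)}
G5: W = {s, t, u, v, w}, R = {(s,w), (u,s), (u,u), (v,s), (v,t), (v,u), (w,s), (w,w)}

This is the axiom for seriality; its first-order frame correspondent is ∀x ∃y Rxy.
G1: ✓.
G2: fails — world u has no successor.
G3: ✓.
G4: fails — world w2 has no successor.
G5: fails — world t has no successor.
Valid on: G1, G3.

G1, G3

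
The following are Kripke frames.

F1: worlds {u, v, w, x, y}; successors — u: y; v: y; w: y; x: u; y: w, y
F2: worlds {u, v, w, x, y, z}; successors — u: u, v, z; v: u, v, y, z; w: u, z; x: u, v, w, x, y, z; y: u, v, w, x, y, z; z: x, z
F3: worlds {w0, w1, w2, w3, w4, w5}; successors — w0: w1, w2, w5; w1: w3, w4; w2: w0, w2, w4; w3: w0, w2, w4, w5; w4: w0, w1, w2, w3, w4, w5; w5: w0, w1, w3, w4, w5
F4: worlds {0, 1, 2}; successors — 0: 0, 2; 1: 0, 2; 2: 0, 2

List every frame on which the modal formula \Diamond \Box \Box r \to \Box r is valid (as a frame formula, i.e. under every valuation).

Frame correspondent (Sahlqvist): \forall x \forall y \forall z ((xRy \wedge xRz) \to \exists w (y R^2 w \wedge z = w)) — i.e. a generalized confluence (Geach) condition.
F1: fails — xRu, xRu but no t with uR²t and u=t.
F2: fails — xRu, xRw but no t with uR²t and w=t.
F3: holds.
F4: holds.
Valid on: F3, F4.

F3, F4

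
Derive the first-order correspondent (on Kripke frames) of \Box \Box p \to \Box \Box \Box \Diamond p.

\forall x \forall z (x R^3 z \to \exists w (x R^2 w \wedge zRw))

This is a Sahlqvist (Geach-type) schema ◇^0□^2p → □^3◇^1p.
Minimal-valuation argument: fix x; take any y with xR^0y and any z with xR^3z. Set V(p) to the set of worlds R-reachable from y in exactly 2 steps. Then □^2p holds at y, so the antecedent holds at x; validity forces ◇^1p at z, giving a w with zR^1w and yR^2w.
First-order correspondent: \forall x \forall z (x R^3 z \to \exists w (x R^2 w \wedge zRw)).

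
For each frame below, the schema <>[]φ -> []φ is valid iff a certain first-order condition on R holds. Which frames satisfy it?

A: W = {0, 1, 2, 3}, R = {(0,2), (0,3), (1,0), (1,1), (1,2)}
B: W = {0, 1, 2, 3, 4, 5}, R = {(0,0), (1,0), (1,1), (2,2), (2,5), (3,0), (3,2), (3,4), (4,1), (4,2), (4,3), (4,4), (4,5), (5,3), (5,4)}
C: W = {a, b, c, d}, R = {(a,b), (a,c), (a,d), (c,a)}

none

This is the axiom for the Euclidean property; its first-order frame correspondent is forall x forall y forall z (Rxy & Rxz -> Ryz).
A: fails — R02 and R02 but not R22.
B: fails — R10 and R11 but not R01.
C: fails — Rac and Rac but not Rcc.
Valid on no frame.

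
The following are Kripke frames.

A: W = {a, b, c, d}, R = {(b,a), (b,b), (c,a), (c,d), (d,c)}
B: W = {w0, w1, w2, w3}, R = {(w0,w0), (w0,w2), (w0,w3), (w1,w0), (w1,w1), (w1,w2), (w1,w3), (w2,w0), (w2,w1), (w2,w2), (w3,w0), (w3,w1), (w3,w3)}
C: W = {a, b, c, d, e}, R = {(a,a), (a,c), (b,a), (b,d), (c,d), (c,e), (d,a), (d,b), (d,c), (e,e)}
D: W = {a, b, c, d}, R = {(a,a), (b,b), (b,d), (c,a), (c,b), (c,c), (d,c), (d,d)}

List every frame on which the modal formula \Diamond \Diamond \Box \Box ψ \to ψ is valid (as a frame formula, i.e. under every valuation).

Frame correspondent (Sahlqvist): \forall x \forall y (x R^2 y \to \exists w (y R^2 w \wedge x = w)) — i.e. a generalized confluence (Geach) condition.
A: fails — bR²a but no w with aR²w and b=w.
B: ✓.
C: fails — aR²e but no w with eR²w and a=w.
D: fails — cR²a but no w with aR²w and c=w.

B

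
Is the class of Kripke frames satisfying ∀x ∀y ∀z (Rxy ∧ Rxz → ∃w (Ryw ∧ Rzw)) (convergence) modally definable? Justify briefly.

Yes: it is convergence, defined by the .2 schema ◇□p → □◇p.
Suppose ◇□p→□◇p is valid. Take Rxy, Rxz and set V(p)={w : Ryw}. Then □p at y so ◇□p at x, so □◇p at x, so ◇p at z, giving w with Rzw and Ryw.

Definable; ◇□p → □◇p defines it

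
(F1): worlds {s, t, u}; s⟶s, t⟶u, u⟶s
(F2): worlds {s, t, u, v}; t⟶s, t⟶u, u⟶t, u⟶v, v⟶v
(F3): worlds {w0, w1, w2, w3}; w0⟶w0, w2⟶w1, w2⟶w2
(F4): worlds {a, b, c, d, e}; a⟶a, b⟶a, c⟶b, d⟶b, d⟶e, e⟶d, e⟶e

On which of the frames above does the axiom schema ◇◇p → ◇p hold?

Frame correspondent (Sahlqvist): ∀x ∀y ∀z (Rxy ∧ Ryz → Rxz) — i.e. transitivity.
(F1): fails — Rtu and Rus but not Rts.
(F2): fails — Rut and Rts but not Rus.
(F3): satisfies the condition.
(F4): fails — Rcb and Rba but not Rca.

(F3)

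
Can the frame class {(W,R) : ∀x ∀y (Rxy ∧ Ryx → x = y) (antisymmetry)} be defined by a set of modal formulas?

Not definable by any modal formula

Modal frame validity is preserved under surjective bounded morphisms.
The 4-cycle (worlds a,b,c,d with a→b→c→d→a) is antisymmetric. Sending even-indexed worlds to • and odd-indexed worlds to ∘ is a surjective bounded morphism onto the two-world frame with •↔∘, which is not antisymmetric.
So no modal formula (or set of formulas) defines exactly the antisymmetric frames.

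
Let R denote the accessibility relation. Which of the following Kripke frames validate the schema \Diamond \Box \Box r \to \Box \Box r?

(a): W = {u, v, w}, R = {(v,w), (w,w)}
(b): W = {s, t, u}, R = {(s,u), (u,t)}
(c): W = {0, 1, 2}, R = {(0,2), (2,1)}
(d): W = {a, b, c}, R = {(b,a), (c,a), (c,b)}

(a)

The schema corresponds to a generalized confluence (Geach) condition: \forall x \forall y \forall z ((xRy \wedge x R^2 z) \to \exists w (y R^2 w \wedge z = w)).
(a): condition met.
(b): fails — sRu, sR²t but no w with uR²w and t=w.
(c): fails — 0R2, 0R²1 but no w with 2R²w and 1=w.
(d): fails — cRa, cR²a but no w with aR²w and a=w.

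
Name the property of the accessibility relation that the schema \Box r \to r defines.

This schema is the T axiom.
It corresponds to reflexivity: \forall x Rxx.

reflexivity: \forall x Rxx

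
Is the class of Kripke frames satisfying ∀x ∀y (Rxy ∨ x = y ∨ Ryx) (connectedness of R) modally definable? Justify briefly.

No — not modally definable

If a class were modally definable it would be closed under disjoint unions (Goldblatt–Thomason).
Take 3 disjoint single-world reflexive frames: each is trivially connected, but their disjoint union has 3 worlds with no edge between distinct components, so it is not connected.
So the class is not modally definable.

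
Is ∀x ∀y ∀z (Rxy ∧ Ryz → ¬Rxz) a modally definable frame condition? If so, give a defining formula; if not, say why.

Not definable by any modal formula

Modal frame validity is preserved under surjective bounded morphisms.
The 5-cycle (worlds s,t,u,v,w with s→t→u→v→w→s) is intransitive. Mapping every world to a single reflexive point • is a surjective bounded morphism; the reflexive point is not intransitive (R••∧R•• but R••).
So the class is not modally definable.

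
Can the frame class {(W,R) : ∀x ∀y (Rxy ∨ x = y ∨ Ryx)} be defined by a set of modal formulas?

Any modally definable frame class is closed under disjoint unions.
Take 3 disjoint single-world reflexive frames: each is trivially connected, but their disjoint union has 3 worlds with no edge between distinct components, so it is not connected.
Hence connectedness of R is not modally definable.

No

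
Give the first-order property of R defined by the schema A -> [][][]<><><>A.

This is a Sahlqvist (Geach-type) schema ◇^0□^0A → □^3◇^3A.
Minimal-valuation argument: fix x; take any y with xR^0y and any z with xR^3z. Set V(A) to the set of worlds R-reachable from y in exactly 0 steps. Then □^0A holds at y, so the antecedent holds at x; validity forces ◇^3A at z, giving a w with zR^3w and yR^0w.
First-order correspondent: forall x forall z (x R^3 z -> exists w (x = w & z R^3 w)).

forall x forall z (x R^3 z -> exists w (x = w & z R^3 w))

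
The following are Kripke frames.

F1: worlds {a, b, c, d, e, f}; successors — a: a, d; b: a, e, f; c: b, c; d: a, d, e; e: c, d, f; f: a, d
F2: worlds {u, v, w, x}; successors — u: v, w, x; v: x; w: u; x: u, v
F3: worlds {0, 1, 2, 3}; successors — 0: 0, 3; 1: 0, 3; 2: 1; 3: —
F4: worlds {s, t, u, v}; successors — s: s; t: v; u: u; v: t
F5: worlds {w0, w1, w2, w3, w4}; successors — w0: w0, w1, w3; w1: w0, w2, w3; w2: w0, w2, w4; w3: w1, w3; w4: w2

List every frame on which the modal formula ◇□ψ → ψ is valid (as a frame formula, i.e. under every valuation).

F4

This is the axiom for symmetry; its first-order frame correspondent is ∀x ∀y (Rxy → Ryx).
F1: fails — Rbf but not Rfb.
F2: fails — Ruv but not Rvu.
F3: fails — R10 but not R01.
F4: satisfies the condition.
F5: fails — Rw1w2 but not Rw2w1.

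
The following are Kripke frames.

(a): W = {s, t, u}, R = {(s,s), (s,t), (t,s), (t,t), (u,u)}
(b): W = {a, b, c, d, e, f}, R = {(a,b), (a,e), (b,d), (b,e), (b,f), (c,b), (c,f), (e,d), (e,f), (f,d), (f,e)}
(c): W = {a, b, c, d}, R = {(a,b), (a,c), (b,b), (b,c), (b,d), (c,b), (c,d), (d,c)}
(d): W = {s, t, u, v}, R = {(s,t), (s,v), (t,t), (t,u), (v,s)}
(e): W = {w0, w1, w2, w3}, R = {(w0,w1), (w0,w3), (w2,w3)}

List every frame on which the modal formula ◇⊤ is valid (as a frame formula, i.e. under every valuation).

(a), (c)

The schema corresponds to seriality: ∀x ∃y Rxy.
(a): holds.
(b): fails — world d has no successor.
(c): holds.
(d): fails — world u has no successor.
(e): fails — world w1 has no successor.
Valid on: (a), (c).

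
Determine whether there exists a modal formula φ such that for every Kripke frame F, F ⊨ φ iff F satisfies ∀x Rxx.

Definable; □r → r defines it

The condition is reflexivity. A defining modal formula is □r → r.
Suppose □r→r is valid. At any x set V(r)={w : Rxw}. Then □r holds at x, so r holds at x, i.e. Rxx.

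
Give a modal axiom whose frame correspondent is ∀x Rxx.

The condition is reflexivity. The T schema □s → s defines it.

□s → s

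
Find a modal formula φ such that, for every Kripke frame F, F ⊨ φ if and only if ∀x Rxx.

This is reflexivity; the standard corresponding axiom is T: □ψ → ψ.

□ψ → ψ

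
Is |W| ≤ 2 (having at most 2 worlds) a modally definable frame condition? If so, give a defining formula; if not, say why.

Modal frame validity is preserved under disjoint unions.
Any modal formula valid on each of 3 disjoint one-world frames is valid on their disjoint union (validity is preserved under disjoint unions). Each one-world frame has |W|=1≤2, but the union has |W|=3.
So no modal formula (or set of formulas) defines exactly the |W|≤2 frames.

No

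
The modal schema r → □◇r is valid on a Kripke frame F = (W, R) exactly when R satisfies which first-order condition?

Suppose r→□◇r is valid. Take Rxy and set V(r)={x}. Then r at x, so □◇r at x, so ◇r at y, so some z with Ryz has r; z=x, i.e. Ryx.

Symmetry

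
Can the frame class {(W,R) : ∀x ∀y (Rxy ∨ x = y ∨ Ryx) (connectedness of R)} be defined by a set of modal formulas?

Modal frame validity is preserved under disjoint unions.
Take 3 disjoint single-world reflexive frames: each is trivially connected, but their disjoint union has 3 worlds with no edge between distinct components, so it is not connected.
So no modal formula (or set of formulas) defines exactly the connected frames.

Not modally definable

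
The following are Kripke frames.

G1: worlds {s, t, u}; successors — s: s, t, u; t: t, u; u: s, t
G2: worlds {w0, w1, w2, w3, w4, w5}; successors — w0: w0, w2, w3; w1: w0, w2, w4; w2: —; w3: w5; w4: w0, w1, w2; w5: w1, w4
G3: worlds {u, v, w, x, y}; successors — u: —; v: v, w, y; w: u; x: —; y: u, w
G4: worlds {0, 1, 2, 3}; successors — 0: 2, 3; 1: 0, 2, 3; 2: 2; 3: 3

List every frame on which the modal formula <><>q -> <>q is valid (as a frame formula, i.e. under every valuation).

G4

The schema corresponds to transitivity: forall x forall y forall z (Rxy & Ryz -> Rxz).
G1: fails — Rut and Rtu but not Ruu.
G2: fails — Rw1w0 and Rw0w3 but not Rw1w3.
G3: fails — Rvw and Rwu but not Rvu.
G4: holds.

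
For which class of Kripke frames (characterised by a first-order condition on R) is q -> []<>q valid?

This schema is the B axiom.
It corresponds to symmetry: forall x forall y (Rxy -> Ryx).

symmetry: forall x forall y (Rxy -> Ryx)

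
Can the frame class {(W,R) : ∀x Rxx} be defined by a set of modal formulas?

Yes: it is reflexivity, defined by the T schema □q → q.

Definable; □q → q defines it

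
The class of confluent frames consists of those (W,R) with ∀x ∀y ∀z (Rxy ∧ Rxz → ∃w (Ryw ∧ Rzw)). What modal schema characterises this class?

This is convergence; the standard corresponding axiom is .2: ◇□s → □◇s.
Suppose ◇□s→□◇s is valid. Take Rxy, Rxz and set V(s)={w : Ryw}. Then □s at y so ◇□s at x, so □◇s at x, so ◇s at z, giving w with Rzw and Ryw.

◇□s → □◇s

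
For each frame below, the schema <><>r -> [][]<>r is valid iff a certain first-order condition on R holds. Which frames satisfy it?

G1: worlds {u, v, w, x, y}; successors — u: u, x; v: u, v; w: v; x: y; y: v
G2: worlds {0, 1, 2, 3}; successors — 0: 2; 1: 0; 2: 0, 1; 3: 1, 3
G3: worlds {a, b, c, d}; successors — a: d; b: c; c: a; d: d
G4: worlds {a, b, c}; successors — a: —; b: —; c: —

G4

Frame correspondent (Sahlqvist): forall x forall y forall z ((x R^2 y & x R^2 z) -> exists w (y = w & zRw)) — i.e. a generalized confluence (Geach) condition.
G1: fails — uR²u, uR²x but no t with u=t and xRt.
G2: fails — 0R²0, 0R²0 but no w with 0=w and 0Rw.
G3: fails — bR²a, bR²a but no w with a=w and aRw.
G4: condition met.
Valid on: G4.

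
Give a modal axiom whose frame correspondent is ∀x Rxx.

□p → p

A defining formula is □p → p (the T axiom).
Suppose □p→p is valid. At any x set V(p)={w : Rxw}. Then □p holds at x, so p holds at x, i.e. Rxx.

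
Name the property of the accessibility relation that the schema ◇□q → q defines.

This is a form of the B axiom.
It corresponds to symmetry: ∀x ∀y (Rxy → Ryx).

symmetry: ∀x ∀y (Rxy → Ryx)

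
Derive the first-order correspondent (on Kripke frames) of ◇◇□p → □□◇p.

∀x ∀y ∀z ((xR²y ∧ xR²z) → ∃w (yRw ∧ zRw))

This is a Sahlqvist (Geach-type) schema ◇^2□^1p → □^2◇^1p.
Minimal-valuation argument: fix x; take any y with xR^2y and any z with xR^2z. Set V(p) to the set of worlds R-reachable from y in exactly 1 step. Then □^1p holds at y, so the antecedent holds at x; validity forces ◇^1p at z, giving a w with zR^1w and yR^1w.
First-order correspondent: ∀x ∀y ∀z ((xR²y ∧ xR²z) → ∃w (yRw ∧ zRw)).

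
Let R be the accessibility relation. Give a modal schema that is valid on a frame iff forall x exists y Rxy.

A defining formula is □ψ → ◇ψ (the D axiom).

□ψ → ◇ψ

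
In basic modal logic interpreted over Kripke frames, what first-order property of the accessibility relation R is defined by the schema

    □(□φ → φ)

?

Shift-reflexivity

Suppose □(□φ→φ) is valid. Take Rxy and set V(φ)={w : Ryw}. Then at y, □φ holds; since □(□φ→φ) at x, □φ→φ at y, so φ at y, i.e. Ryy.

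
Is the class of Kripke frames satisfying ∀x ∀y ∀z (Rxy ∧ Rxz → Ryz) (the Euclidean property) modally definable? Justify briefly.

Yes, by ◇p → □◇p

The condition is the Euclidean property. A defining modal formula is ◇p → □◇p.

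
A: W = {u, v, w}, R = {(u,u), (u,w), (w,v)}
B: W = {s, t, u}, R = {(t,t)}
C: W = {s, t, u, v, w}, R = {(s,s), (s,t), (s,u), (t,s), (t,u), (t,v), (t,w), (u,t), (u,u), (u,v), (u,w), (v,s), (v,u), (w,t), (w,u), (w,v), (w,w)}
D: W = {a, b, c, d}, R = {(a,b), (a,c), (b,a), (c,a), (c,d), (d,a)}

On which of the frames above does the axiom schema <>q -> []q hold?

Frame correspondent (Sahlqvist): forall x forall y forall z (Rxy & Rxz -> y = z) — i.e. partial functionality.
A: fails — u sees both u and w.
B: holds.
C: fails — s sees both s and t.
D: fails — a sees both b and c.

B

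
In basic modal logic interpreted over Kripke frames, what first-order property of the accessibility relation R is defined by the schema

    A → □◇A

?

symmetry

Suppose A→□◇A is valid. Take Rxy and set V(A)={x}. Then A at x, so □◇A at x, so ◇A at y, so some z with Ryz has A; z=x, i.e. Ryx.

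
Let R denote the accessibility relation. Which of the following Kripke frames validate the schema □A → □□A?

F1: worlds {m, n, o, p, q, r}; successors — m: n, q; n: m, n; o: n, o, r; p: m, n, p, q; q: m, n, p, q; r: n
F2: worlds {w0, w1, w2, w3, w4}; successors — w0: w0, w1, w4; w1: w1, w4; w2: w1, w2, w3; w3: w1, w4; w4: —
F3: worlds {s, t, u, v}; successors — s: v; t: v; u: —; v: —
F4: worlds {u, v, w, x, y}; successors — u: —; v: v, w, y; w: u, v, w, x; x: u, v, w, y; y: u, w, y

F3

The schema corresponds to transitivity: ∀x ∀y ∀z (Rxy ∧ Ryz → Rxz).
F1: fails — Ron and Rnm but not Rom.
F2: fails — Rw2w1 and Rw1w4 but not Rw2w4.
F3: condition met.
F4: fails — Rxw and Rwx but not Rxx.
Valid on: F3.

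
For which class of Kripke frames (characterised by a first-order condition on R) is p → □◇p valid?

Suppose p→□◇p is valid. Take Rxy and set V(p)={x}. Then p at x, so □◇p at x, so ◇p at y, so some z with Ryz has p; z=x, i.e. Ryx.
The converse is a direct semantic check.
So the correspondent is symmetry.

Symmetry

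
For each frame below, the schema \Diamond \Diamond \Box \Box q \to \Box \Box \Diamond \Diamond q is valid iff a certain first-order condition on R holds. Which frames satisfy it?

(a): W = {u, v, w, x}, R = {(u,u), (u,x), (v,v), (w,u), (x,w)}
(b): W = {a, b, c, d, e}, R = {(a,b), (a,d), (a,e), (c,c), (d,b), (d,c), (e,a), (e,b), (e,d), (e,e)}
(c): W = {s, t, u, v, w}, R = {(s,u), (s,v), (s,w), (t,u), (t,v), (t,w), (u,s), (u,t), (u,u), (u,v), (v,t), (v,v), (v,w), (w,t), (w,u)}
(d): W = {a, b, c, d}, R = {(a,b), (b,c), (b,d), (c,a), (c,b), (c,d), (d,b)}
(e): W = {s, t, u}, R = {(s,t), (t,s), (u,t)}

(a), (c), (d), (e)

The schema corresponds to a generalized confluence (Geach) condition: \forall x \forall y \forall z ((x R^2 y \wedge x R^2 z) \to \exists w (y R^2 w \wedge z R^2 w)).
(a): satisfies the condition.
(b): fails — aR²a, aR²b but no w with aR²w and bR²w.
(c): satisfies the condition.
(d): satisfies the condition.
(e): satisfies the condition.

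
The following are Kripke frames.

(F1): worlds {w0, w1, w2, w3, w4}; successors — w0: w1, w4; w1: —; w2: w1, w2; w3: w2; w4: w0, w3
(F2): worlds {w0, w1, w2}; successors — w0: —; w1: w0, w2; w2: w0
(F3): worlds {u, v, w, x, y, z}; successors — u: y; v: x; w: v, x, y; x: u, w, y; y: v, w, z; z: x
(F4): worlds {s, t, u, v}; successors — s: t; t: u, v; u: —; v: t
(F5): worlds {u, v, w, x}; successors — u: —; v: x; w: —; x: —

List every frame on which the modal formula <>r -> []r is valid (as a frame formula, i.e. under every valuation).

(F5)

Frame correspondent (Sahlqvist): forall x forall y forall z (Rxy & Rxz -> y = z) — i.e. partial functionality.
(F1): fails — w0 sees both w1 and w4.
(F2): fails — w1 sees both w0 and w2.
(F3): fails — w sees both v and x.
(F4): fails — t sees both u and v.
(F5): satisfies the condition.
Valid on: (F5).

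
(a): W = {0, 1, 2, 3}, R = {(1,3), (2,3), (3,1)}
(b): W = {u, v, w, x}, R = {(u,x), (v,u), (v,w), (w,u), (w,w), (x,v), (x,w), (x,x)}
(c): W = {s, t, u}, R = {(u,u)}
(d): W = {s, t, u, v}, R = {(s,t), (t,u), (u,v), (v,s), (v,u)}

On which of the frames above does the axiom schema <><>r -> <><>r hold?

This is the axiom for a generalized confluence (Geach) condition; its first-order frame correspondent is forall x forall y (x R^2 y -> exists w (y = w & x R^2 w)).
(a): ✓.
(b): ✓.
(c): ✓.
(d): ✓.
Valid on: (a), (b), (c), (d).

(a), (b), (c), (d)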